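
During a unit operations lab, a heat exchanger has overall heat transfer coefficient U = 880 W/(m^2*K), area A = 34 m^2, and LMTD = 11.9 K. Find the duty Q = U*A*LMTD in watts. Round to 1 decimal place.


Q = U * A * LMTD
Q = 880 * 34 * 11.9
Q = 356048.0 W


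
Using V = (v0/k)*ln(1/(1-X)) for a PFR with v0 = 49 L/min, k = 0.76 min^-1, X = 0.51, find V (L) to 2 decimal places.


V = (v0/k) * ln(1/(1-X))
V = (49/0.76) * ln(1/(1-0.51))
V = 64.473684 * ln(2.040816)
V = 64.473684 * 0.71335
V = 45.99 L


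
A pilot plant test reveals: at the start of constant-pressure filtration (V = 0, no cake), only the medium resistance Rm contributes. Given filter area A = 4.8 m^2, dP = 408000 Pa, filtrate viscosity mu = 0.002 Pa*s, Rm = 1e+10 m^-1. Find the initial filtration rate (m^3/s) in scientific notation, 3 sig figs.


rate = A * dP / (mu * Rm)
rate = 4.8 * 408000 / (0.002 * 1e+10)
rate = 1958400.0 / 2.000e+07
rate = 9.79e-02 m^3/s


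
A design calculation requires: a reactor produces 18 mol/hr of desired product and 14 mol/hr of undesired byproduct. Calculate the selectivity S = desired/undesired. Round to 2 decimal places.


S = desired product rate / undesired product rate
S = 18 / 14
S = 1.29


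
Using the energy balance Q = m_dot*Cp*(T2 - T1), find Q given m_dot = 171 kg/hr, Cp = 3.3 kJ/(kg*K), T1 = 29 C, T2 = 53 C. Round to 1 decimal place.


Q = m_dot * Cp * (T2 - T1)
Q = 171 * 3.3 * (53 - 29)
Q = 171 * 3.3 * 24
Q = 13543.2 kJ/hr


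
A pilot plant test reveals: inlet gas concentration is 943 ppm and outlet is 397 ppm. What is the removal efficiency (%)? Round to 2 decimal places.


Efficiency = (G_in - G_out) / G_in * 100%
Efficiency = (943 - 397) / 943 * 100
Efficiency = 546 / 943 * 100
Efficiency = 57.90%


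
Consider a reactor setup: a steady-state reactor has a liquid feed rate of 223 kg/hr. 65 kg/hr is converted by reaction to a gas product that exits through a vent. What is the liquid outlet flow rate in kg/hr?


Steady-state mass balance on the main outlet: F_out = F_in - F_removed
F_out = 223 - 65
F_out = 158 kg/hr


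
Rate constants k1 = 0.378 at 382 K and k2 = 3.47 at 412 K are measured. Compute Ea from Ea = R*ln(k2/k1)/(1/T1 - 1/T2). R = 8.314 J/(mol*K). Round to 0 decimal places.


Ea = R * ln(k2/k1) / (1/T1 - 1/T2)
ln(k2/k1) = ln(3.47/0.378) = 2.2170157
1/T1 - 1/T2 = 1/382 - 1/412 = 0.000190616581
Ea = 8.314 * 2.2170157 / 0.000190616581
Ea = 96698 J/mol


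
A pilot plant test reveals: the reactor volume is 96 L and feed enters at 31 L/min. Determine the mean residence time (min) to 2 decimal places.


tau = V / v0
tau = 96 / 31
tau = 3.10 min


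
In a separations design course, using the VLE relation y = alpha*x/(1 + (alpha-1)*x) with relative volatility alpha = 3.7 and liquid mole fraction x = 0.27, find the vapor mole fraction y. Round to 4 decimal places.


y = alpha*x / (1 + (alpha-1)*x)
y = 3.7*0.27 / (1 + (3.7-1)*0.27)
y = 0.999 / (1 + 0.729)
y = 0.999 / 1.729
y = 0.5778


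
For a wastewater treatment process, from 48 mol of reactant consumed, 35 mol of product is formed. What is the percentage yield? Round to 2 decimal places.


Yield = (moles product / moles consumed) * 100%
Yield = (35 / 48) * 100
Yield = 0.7292 * 100
Yield = 72.92%


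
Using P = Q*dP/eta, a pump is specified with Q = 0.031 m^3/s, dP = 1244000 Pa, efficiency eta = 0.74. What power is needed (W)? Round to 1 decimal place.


P = Q * dP / eta
P = 0.031 * 1244000 / 0.74
P = 38564.0 / 0.74
P = 52113.5 W


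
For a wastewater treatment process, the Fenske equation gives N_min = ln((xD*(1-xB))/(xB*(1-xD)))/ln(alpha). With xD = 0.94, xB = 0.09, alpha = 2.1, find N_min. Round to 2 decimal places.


N_min = ln((xD*(1-xB))/(xB*(1-xD))) / ln(alpha)
Numerator inside ln: 0.8554 / 0.0054 = 158.407407
ln(158.407407) = 5.06517
ln(alpha) = ln(2.1) = 0.741937
N_min = 5.06517 / 0.741937 = 6.83


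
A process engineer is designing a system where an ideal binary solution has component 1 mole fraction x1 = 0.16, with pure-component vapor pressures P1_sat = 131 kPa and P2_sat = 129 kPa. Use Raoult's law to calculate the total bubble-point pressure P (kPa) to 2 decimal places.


P = x1*P1_sat + x2*P2_sat
x2 = 1 - x1 = 1 - 0.16 = 0.84
P = 0.16*131 + 0.84*129
P = 20.96 + 108.36
P = 129.32 kPa


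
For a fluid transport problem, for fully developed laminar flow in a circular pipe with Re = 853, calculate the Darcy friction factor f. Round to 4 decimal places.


f = 64 / Re
f = 64 / 853
f = 0.0750


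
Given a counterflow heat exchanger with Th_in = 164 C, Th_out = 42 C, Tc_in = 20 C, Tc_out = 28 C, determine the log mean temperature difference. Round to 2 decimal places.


dT1 = Th_in - Tc_out = 164 - 28 = 136
dT2 = Th_out - Tc_in = 42 - 20 = 22
LMTD = (dT1 - dT2) / ln(dT1/dT2)
LMTD = (136 - 22) / ln(136/22)
LMTD = 62.58 K


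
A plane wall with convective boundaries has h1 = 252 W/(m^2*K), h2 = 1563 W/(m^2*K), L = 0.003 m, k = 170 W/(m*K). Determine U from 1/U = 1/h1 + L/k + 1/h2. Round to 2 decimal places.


1/U = 1/h1 + L/k + 1/h2
1/U = 1/252 + 0.003/170 + 1/1563
1/U = 0.003968254 + 1.76471e-05 + 0.0006397953
1/U = 0.0046256964
U = 216.18 W/(m^2*K)


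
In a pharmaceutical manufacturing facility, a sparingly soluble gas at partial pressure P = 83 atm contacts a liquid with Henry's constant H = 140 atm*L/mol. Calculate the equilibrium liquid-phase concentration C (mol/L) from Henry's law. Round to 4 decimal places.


C = P / H
C = 83 / 140
C = 0.5929 mol/L


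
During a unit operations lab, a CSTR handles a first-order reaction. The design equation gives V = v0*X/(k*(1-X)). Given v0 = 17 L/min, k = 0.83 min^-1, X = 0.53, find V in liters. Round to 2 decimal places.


V = v0 * X / (k * (1 - X))
V = 17 * 0.53 / (0.83 * (1 - 0.53))
V = 9.01 / (0.83 * 0.47)
V = 9.01 / 0.3901
V = 23.10 L


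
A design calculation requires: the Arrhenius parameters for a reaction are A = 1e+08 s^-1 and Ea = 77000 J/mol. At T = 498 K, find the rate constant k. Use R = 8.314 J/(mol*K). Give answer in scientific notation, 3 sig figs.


k = A * exp(-Ea/(R*T))
k = 1e+08 * exp(-77000 / (8.314 * 498))
k = 1e+08 * exp(-18.597363)
k = 8.38e-01


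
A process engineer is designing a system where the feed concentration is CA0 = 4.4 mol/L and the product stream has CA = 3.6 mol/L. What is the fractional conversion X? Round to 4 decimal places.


X = (CA0 - CA) / CA0
X = (4.4 - 3.6) / 4.4
X = 0.8 / 4.4
X = 0.1818


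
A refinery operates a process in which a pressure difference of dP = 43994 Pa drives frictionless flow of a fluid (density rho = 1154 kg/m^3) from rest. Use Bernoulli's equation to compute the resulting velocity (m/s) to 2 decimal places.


v = sqrt(2*dP/rho)
v = sqrt(2*43994/1154)
v = sqrt(76.246101)
v = 8.73 m/s


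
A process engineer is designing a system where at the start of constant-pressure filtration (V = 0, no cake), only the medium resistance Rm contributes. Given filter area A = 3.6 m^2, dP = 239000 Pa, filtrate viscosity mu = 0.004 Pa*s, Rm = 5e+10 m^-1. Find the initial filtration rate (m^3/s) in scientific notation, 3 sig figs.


rate = A * dP / (mu * Rm)
rate = 3.6 * 239000 / (0.004 * 5e+10)
rate = 860400.0 / 2.000e+08
rate = 4.30e-03 m^3/s


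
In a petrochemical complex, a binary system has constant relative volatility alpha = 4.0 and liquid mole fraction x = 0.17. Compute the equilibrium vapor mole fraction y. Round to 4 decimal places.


y = alpha*x / (1 + (alpha-1)*x)
y = 4.0*0.17 / (1 + (4.0-1)*0.17)
y = 0.68 / (1 + 0.51)
y = 0.68 / 1.51
y = 0.4503


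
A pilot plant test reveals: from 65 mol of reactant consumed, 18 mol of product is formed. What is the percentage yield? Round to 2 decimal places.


Yield = (moles product / moles consumed) * 100%
Yield = (18 / 65) * 100
Yield = 0.2769 * 100
Yield = 27.69%


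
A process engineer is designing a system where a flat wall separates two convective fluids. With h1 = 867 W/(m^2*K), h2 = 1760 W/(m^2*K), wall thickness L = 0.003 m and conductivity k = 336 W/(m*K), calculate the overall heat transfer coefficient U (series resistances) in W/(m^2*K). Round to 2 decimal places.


1/U = 1/h1 + L/k + 1/h2
1/U = 1/867 + 0.003/336 + 1/1760
1/U = 0.0011534025 + 8.9286e-06 + 0.0005681818
1/U = 0.0017305129
U = 577.86 W/(m^2*K)


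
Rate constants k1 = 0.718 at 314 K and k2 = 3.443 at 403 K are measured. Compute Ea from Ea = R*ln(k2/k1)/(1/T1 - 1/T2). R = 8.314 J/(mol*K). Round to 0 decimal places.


Ea = R * ln(k2/k1) / (1/T1 - 1/T2)
ln(k2/k1) = ln(3.443/0.718) = 1.5676289
1/T1 - 1/T2 = 1/314 - 1/403 = 0.000703323798
Ea = 8.314 * 1.5676289 / 0.000703323798
Ea = 18531 J/mol


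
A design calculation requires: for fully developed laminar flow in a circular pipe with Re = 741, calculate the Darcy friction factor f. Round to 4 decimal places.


f = 64 / Re
f = 64 / 741
f = 0.0864


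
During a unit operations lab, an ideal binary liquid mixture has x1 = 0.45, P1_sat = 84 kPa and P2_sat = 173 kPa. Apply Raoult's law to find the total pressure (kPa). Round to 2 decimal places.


P = x1*P1_sat + x2*P2_sat
x2 = 1 - x1 = 1 - 0.45 = 0.55
P = 0.45*84 + 0.55*173
P = 37.8 + 95.15
P = 132.95 kPa


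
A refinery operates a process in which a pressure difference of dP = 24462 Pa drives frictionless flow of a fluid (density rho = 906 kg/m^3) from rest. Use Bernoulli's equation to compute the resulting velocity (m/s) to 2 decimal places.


v = sqrt(2*dP/rho)
v = sqrt(2*24462/906)
v = sqrt(54.0)
v = 7.35 m/s


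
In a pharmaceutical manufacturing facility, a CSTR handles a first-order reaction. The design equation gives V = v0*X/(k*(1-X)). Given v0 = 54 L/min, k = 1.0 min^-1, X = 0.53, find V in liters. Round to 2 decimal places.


V = v0 * X / (k * (1 - X))
V = 54 * 0.53 / (1.0 * (1 - 0.53))
V = 28.62 / (1.0 * 0.47)
V = 28.62 / 0.47
V = 60.89 L


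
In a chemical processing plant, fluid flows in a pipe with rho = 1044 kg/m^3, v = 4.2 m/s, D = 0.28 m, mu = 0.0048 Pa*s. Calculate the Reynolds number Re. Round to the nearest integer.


Re = rho * v * D / mu
Re = 1044 * 4.2 * 0.28 / 0.0048
Re = 1227.744 / 0.0048
Re = 255780


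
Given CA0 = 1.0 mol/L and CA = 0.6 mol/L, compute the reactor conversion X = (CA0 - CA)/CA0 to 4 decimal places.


X = (CA0 - CA) / CA0
X = (1.0 - 0.6) / 1.0
X = 0.4 / 1.0
X = 0.4000


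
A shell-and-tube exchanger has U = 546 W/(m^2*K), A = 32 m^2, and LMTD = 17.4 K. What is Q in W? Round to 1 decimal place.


Q = U * A * LMTD
Q = 546 * 32 * 17.4
Q = 304012.8 W


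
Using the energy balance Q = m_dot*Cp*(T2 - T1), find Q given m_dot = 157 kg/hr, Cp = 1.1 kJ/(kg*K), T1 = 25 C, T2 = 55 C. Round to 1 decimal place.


Q = m_dot * Cp * (T2 - T1)
Q = 157 * 1.1 * (55 - 25)
Q = 157 * 1.1 * 30
Q = 5181.0 kJ/hr


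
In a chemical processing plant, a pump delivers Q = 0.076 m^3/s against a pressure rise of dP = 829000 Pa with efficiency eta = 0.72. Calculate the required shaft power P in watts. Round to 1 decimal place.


P = Q * dP / eta
P = 0.076 * 829000 / 0.72
P = 63004.0 / 0.72
P = 87505.6 W


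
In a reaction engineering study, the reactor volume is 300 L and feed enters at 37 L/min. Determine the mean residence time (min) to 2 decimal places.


tau = V / v0
tau = 300 / 37
tau = 8.11 min


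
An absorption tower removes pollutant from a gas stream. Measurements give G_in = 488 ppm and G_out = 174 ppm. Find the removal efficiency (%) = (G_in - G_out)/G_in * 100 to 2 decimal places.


Efficiency = (G_in - G_out) / G_in * 100%
Efficiency = (488 - 174) / 488 * 100
Efficiency = 314 / 488 * 100
Efficiency = 64.34%


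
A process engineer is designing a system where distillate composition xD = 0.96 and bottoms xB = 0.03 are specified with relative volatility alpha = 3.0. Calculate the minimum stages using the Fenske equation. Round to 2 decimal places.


N_min = ln((xD*(1-xB))/(xB*(1-xD))) / ln(alpha)
Numerator inside ln: 0.9312 / 0.0012 = 776.0
ln(776.0) = 6.654153
ln(alpha) = ln(3.0) = 1.098612
N_min = 6.654153 / 1.098612 = 6.06


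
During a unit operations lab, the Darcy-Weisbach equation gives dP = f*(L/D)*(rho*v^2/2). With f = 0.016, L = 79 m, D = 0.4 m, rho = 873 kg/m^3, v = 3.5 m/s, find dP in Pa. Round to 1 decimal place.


dP = f * (L/D) * (rho*v^2/2)
dP = 0.016 * (79/0.4) * (873*3.5^2/2)
L/D = 197.5
rho*v^2/2 = 873*12.25/2 = 5347.125
dP = 0.016 * 197.5 * 5347.125
dP = 16896.9 Pa


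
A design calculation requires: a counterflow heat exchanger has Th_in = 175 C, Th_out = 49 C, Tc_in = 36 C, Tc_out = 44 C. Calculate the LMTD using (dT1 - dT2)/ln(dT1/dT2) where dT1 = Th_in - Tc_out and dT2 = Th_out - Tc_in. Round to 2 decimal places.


dT1 = Th_in - Tc_out = 175 - 44 = 131
dT2 = Th_out - Tc_in = 49 - 36 = 13
LMTD = (dT1 - dT2) / ln(dT1/dT2)
LMTD = (131 - 13) / ln(131/13)
LMTD = 51.08 K


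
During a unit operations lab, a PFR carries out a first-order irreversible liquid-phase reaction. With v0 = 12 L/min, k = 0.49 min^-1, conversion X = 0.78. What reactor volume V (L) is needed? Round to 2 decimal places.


V = (v0/k) * ln(1/(1-X))
V = (12/0.49) * ln(1/(1-0.78))
V = 24.489796 * ln(4.545455)
V = 24.489796 * 1.514128
V = 37.08 L


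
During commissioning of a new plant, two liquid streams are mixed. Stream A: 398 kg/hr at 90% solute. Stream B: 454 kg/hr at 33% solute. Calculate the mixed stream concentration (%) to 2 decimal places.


Mass balance on solute: F1*x1 + F2*x2 = F3*x3
F3 = F1 + F2 = 398 + 454 = 852 kg/hr
x3 = (F1*x1 + F2*x2)/F3
x3 = (398*0.9 + 454*0.33) / 852
x3 = 59.63%


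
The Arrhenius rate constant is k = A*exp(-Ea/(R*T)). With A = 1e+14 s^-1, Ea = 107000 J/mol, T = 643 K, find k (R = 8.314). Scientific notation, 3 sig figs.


k = A * exp(-Ea/(R*T))
k = 1e+14 * exp(-107000 / (8.314 * 643))
k = 1e+14 * exp(-20.015331)
k = 2.03e+05


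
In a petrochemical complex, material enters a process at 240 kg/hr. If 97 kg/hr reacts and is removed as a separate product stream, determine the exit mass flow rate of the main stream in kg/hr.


Steady-state mass balance on the main outlet: F_out = F_in - F_removed
F_out = 240 - 97
F_out = 143 kg/hr


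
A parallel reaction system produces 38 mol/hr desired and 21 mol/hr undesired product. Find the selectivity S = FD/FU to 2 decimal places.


S = desired product rate / undesired product rate
S = 38 / 21
S = 1.81


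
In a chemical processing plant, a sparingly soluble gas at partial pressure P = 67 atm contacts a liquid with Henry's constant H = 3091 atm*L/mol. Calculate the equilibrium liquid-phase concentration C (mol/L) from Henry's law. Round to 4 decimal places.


C = P / H
C = 67 / 3091
C = 0.0217 mol/L


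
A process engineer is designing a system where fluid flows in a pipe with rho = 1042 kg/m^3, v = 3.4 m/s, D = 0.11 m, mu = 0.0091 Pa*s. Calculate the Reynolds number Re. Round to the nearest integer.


Re = rho * v * D / mu
Re = 1042 * 3.4 * 0.11 / 0.0091
Re = 389.708 / 0.0091
Re = 42825


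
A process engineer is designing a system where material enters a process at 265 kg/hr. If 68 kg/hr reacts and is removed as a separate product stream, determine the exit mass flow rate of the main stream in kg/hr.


Steady-state mass balance on the main outlet: F_out = F_in - F_removed
F_out = 265 - 68
F_out = 197 kg/hr


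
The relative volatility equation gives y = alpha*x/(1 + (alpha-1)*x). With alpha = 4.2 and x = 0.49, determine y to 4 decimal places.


y = alpha*x / (1 + (alpha-1)*x)
y = 4.2*0.49 / (1 + (4.2-1)*0.49)
y = 2.058 / (1 + 1.568)
y = 2.058 / 2.568
y = 0.8014


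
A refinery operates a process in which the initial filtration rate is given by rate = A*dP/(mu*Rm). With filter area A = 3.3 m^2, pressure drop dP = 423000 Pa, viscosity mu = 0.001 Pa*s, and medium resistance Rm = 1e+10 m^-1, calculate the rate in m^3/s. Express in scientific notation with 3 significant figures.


rate = A * dP / (mu * Rm)
rate = 3.3 * 423000 / (0.001 * 1e+10)
rate = 1395900.0 / 1.000e+07
rate = 1.40e-01 m^3/s


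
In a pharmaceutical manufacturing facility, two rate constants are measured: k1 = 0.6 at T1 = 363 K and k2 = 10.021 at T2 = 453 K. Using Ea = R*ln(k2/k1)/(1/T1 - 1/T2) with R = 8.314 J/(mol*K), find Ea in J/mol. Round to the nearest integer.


Ea = R * ln(k2/k1) / (1/T1 - 1/T2)
ln(k2/k1) = ln(10.021/0.6) = 2.8155085
1/T1 - 1/T2 = 1/363 - 1/453 = 0.000547315418
Ea = 8.314 * 2.8155085 / 0.000547315418
Ea = 42769 J/mol


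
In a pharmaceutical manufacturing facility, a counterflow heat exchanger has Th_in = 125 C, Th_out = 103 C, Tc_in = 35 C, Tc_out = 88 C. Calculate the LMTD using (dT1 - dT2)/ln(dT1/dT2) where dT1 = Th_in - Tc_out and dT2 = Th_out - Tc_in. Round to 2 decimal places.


dT1 = Th_in - Tc_out = 125 - 88 = 37
dT2 = Th_out - Tc_in = 103 - 35 = 68
LMTD = (dT1 - dT2) / ln(dT1/dT2)
LMTD = (37 - 68) / ln(37/68)
LMTD = 50.94 K


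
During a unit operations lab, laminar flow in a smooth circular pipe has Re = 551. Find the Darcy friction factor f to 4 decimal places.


f = 64 / Re
f = 64 / 551
f = 0.1162


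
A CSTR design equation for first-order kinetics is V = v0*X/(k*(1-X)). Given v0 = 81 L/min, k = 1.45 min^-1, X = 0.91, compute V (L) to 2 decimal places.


V = v0 * X / (k * (1 - X))
V = 81 * 0.91 / (1.45 * (1 - 0.91))
V = 73.71 / (1.45 * 0.09)
V = 73.71 / 0.1305
V = 564.83 L


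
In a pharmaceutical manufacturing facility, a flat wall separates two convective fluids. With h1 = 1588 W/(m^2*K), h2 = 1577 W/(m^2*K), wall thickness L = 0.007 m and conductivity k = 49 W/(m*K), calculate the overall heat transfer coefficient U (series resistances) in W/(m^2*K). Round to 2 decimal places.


1/U = 1/h1 + L/k + 1/h2
1/U = 1/1588 + 0.007/49 + 1/1577
1/U = 0.0006297229 + 0.0001428571 + 0.0006341154
1/U = 0.0014066954
U = 710.89 W/(m^2*K)


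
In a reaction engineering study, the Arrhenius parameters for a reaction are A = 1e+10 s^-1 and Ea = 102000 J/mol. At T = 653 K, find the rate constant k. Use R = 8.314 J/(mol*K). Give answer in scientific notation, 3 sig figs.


k = A * exp(-Ea/(R*T))
k = 1e+10 * exp(-102000 / (8.314 * 653))
k = 1e+10 * exp(-18.787845)
k = 6.93e+01


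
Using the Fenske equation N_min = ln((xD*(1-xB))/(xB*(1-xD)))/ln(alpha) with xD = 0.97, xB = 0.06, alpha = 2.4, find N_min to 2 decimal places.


N_min = ln((xD*(1-xB))/(xB*(1-xD))) / ln(alpha)
Numerator inside ln: 0.9118 / 0.0018 = 506.555556
ln(506.555556) = 6.227634
ln(alpha) = ln(2.4) = 0.875469
N_min = 6.227634 / 0.875469 = 7.11


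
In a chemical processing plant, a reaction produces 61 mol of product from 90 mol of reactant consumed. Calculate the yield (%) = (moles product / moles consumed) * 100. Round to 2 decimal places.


Yield = (moles product / moles consumed) * 100%
Yield = (61 / 90) * 100
Yield = 0.6778 * 100
Yield = 67.78%


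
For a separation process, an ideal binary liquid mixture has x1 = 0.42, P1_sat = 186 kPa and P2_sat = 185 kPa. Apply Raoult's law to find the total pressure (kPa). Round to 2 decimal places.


P = x1*P1_sat + x2*P2_sat
x2 = 1 - x1 = 1 - 0.42 = 0.58
P = 0.42*186 + 0.58*185
P = 78.12 + 107.3
P = 185.42 kPa


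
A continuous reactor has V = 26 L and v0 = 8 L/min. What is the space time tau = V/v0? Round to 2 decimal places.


tau = V / v0
tau = 26 / 8
tau = 3.25 min


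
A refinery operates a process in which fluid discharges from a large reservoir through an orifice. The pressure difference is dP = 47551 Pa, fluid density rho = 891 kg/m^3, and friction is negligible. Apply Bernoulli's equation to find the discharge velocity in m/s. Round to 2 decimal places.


v = sqrt(2*dP/rho)
v = sqrt(2*47551/891)
v = sqrt(106.736251)
v = 10.33 m/s


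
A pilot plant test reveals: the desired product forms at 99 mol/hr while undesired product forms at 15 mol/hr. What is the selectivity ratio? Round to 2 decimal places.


S = desired product rate / undesired product rate
S = 99 / 15
S = 6.60


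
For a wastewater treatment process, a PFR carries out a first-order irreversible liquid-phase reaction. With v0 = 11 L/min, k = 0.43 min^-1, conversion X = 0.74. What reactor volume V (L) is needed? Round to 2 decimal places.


V = (v0/k) * ln(1/(1-X))
V = (11/0.43) * ln(1/(1-0.74))
V = 25.581395 * ln(3.846154)
V = 25.581395 * 1.347074
V = 34.46 L


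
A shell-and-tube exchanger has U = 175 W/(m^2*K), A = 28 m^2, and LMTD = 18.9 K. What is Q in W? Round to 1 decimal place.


Q = U * A * LMTD
Q = 175 * 28 * 18.9
Q = 92610.0 W


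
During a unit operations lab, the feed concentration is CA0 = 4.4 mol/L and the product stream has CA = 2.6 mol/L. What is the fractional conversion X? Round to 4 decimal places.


X = (CA0 - CA) / CA0
X = (4.4 - 2.6) / 4.4
X = 1.8 / 4.4
X = 0.4091


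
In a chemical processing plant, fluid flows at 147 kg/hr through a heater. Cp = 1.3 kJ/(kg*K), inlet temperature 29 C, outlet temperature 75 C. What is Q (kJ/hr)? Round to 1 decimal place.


Q = m_dot * Cp * (T2 - T1)
Q = 147 * 1.3 * (75 - 29)
Q = 147 * 1.3 * 46
Q = 8790.6 kJ/hr


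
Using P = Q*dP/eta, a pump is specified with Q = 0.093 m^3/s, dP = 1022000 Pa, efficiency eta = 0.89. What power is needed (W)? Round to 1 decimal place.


P = Q * dP / eta
P = 0.093 * 1022000 / 0.89
P = 95046.0 / 0.89
P = 106793.3 W


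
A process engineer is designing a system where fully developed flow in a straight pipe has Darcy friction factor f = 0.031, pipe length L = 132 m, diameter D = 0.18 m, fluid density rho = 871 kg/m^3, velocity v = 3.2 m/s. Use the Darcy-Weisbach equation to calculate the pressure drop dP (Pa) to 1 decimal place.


dP = f * (L/D) * (rho*v^2/2)
dP = 0.031 * (132/0.18) * (871*3.2^2/2)
L/D = 733.33333333
rho*v^2/2 = 871*10.24/2 = 4459.52
dP = 0.031 * 733.33333333 * 4459.52
dP = 101379.8 Pa


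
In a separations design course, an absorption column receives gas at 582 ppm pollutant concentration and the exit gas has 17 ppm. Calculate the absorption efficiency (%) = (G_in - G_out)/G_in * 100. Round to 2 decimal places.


Efficiency = (G_in - G_out) / G_in * 100%
Efficiency = (582 - 17) / 582 * 100
Efficiency = 565 / 582 * 100
Efficiency = 97.08%


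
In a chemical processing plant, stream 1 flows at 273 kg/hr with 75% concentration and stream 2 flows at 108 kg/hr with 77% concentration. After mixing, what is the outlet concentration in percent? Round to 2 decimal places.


Mass balance on solute: F1*x1 + F2*x2 = F3*x3
F3 = F1 + F2 = 273 + 108 = 381 kg/hr
x3 = (F1*x1 + F2*x2)/F3
x3 = (273*0.75 + 108*0.77) / 381
x3 = 75.57%


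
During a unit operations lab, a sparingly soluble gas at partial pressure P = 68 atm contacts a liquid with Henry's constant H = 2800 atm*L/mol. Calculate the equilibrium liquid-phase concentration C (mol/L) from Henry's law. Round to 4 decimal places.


C = P / H
C = 68 / 2800
C = 0.0243 mol/L


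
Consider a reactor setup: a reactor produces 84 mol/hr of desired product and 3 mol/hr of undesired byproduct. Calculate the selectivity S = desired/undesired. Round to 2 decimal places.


S = desired product rate / undesired product rate
S = 84 / 3
S = 28.00


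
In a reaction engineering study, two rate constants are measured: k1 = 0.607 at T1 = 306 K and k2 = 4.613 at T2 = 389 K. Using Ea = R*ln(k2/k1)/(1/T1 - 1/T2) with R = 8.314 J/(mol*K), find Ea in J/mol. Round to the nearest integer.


Ea = R * ln(k2/k1) / (1/T1 - 1/T2)
ln(k2/k1) = ln(4.613/0.607) = 2.0281049
1/T1 - 1/T2 = 1/306 - 1/389 = 0.000697279769
Ea = 8.314 * 2.0281049 / 0.000697279769
Ea = 24182 J/mol


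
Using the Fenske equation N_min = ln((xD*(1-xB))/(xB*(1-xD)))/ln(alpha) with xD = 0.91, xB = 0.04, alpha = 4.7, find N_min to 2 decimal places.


N_min = ln((xD*(1-xB))/(xB*(1-xD))) / ln(alpha)
Numerator inside ln: 0.8736 / 0.0036 = 242.666667
ln(242.666667) = 5.491689
ln(alpha) = ln(4.7) = 1.547563
N_min = 5.491689 / 1.547563 = 3.55


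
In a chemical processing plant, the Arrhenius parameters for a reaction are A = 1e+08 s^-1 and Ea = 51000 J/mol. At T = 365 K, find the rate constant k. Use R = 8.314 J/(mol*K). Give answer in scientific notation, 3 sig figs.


k = A * exp(-Ea/(R*T))
k = 1e+08 * exp(-51000 / (8.314 * 365))
k = 1e+08 * exp(-16.806113)
k = 5.03e+00


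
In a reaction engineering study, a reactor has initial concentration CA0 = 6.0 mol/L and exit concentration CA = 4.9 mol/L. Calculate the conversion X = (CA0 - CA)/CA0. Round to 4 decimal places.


X = (CA0 - CA) / CA0
X = (6.0 - 4.9) / 6.0
X = 1.1 / 6.0
X = 0.1833


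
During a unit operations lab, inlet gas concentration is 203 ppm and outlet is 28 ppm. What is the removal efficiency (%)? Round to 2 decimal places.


Efficiency = (G_in - G_out) / G_in * 100%
Efficiency = (203 - 28) / 203 * 100
Efficiency = 175 / 203 * 100
Efficiency = 86.21%


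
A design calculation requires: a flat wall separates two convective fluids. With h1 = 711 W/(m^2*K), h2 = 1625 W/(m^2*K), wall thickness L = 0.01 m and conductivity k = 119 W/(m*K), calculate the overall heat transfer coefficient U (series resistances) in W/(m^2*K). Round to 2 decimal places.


1/U = 1/h1 + L/k + 1/h2
1/U = 1/711 + 0.01/119 + 1/1625
1/U = 0.0014064698 + 8.40336e-05 + 0.0006153846
1/U = 0.002105888
U = 474.86 W/(m^2*K)


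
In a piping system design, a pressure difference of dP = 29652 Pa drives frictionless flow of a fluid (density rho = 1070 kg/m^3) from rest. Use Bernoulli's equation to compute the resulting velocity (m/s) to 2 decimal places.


v = sqrt(2*dP/rho)
v = sqrt(2*29652/1070)
v = sqrt(55.424299)
v = 7.44 m/s


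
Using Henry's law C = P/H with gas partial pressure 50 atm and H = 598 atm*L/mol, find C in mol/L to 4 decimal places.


C = P / H
C = 50 / 598
C = 0.0836 mol/L


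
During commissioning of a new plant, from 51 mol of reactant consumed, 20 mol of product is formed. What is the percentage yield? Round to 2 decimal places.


Yield = (moles product / moles consumed) * 100%
Yield = (20 / 51) * 100
Yield = 0.3922 * 100
Yield = 39.22%


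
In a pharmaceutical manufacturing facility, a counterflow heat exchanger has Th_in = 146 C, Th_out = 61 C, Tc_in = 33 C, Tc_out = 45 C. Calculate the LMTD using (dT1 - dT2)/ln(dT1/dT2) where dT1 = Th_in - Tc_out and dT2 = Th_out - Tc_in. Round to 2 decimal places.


dT1 = Th_in - Tc_out = 146 - 45 = 101
dT2 = Th_out - Tc_in = 61 - 33 = 28
LMTD = (dT1 - dT2) / ln(dT1/dT2)
LMTD = (101 - 28) / ln(101/28)
LMTD = 56.90 K


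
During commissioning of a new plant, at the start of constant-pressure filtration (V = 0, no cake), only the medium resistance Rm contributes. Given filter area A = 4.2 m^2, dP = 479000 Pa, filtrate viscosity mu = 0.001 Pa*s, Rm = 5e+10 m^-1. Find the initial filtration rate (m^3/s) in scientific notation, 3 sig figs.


rate = A * dP / (mu * Rm)
rate = 4.2 * 479000 / (0.001 * 5e+10)
rate = 2011800.0 / 5.000e+07
rate = 4.02e-02 m^3/s


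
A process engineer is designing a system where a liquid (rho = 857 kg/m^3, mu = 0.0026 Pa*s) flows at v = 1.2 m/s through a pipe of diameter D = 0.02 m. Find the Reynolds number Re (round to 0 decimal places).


Re = rho * v * D / mu
Re = 857 * 1.2 * 0.02 / 0.0026
Re = 20.568 / 0.0026
Re = 7911


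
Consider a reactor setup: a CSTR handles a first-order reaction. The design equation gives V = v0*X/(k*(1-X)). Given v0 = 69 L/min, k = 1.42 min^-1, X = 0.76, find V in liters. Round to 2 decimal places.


V = v0 * X / (k * (1 - X))
V = 69 * 0.76 / (1.42 * (1 - 0.76))
V = 52.44 / (1.42 * 0.24)
V = 52.44 / 0.3408
V = 153.87 L


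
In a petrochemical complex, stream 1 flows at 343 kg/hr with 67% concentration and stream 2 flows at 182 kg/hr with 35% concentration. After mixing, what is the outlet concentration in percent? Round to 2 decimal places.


Mass balance on solute: F1*x1 + F2*x2 = F3*x3
F3 = F1 + F2 = 343 + 182 = 525 kg/hr
x3 = (F1*x1 + F2*x2)/F3
x3 = (343*0.67 + 182*0.35) / 525
x3 = 55.91%


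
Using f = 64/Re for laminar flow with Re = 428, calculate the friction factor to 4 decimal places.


f = 64 / Re
f = 64 / 428
f = 0.1495


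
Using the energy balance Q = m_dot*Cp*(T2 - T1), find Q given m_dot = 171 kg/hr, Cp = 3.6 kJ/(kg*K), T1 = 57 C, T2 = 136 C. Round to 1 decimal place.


Q = m_dot * Cp * (T2 - T1)
Q = 171 * 3.6 * (136 - 57)
Q = 171 * 3.6 * 79
Q = 48632.4 kJ/hr


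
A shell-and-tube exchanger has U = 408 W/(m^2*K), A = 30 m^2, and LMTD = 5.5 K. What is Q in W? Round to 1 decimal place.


Q = U * A * LMTD
Q = 408 * 30 * 5.5
Q = 67320.0 W


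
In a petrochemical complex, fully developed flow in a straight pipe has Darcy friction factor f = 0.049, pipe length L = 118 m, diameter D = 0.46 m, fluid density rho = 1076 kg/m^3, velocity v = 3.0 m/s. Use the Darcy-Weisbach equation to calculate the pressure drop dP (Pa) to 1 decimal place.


dP = f * (L/D) * (rho*v^2/2)
dP = 0.049 * (118/0.46) * (1076*3.0^2/2)
L/D = 256.52173913
rho*v^2/2 = 1076*9.0/2 = 4842.0
dP = 0.049 * 256.52173913 * 4842.0
dP = 60861.8 Pa


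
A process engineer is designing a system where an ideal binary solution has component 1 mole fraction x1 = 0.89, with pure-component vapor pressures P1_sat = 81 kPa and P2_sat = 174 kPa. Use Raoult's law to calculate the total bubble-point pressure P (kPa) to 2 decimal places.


P = x1*P1_sat + x2*P2_sat
x2 = 1 - x1 = 1 - 0.89 = 0.11
P = 0.89*81 + 0.11*174
P = 72.09 + 19.14
P = 91.23 kPa


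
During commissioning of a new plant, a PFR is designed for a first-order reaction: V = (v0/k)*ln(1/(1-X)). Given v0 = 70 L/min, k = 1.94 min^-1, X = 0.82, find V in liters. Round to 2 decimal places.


V = (v0/k) * ln(1/(1-X))
V = (70/1.94) * ln(1/(1-0.82))
V = 36.082474 * ln(5.555556)
V = 36.082474 * 1.714799
V = 61.87 L


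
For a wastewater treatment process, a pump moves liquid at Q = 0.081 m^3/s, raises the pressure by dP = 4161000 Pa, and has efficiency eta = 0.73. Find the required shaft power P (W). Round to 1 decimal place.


P = Q * dP / eta
P = 0.081 * 4161000 / 0.73
P = 337041.0 / 0.73
P = 461700.0 W


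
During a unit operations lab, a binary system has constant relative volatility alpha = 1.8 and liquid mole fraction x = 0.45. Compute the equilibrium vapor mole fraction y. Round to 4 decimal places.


y = alpha*x / (1 + (alpha-1)*x)
y = 1.8*0.45 / (1 + (1.8-1)*0.45)
y = 0.81 / (1 + 0.36)
y = 0.81 / 1.36
y = 0.5956


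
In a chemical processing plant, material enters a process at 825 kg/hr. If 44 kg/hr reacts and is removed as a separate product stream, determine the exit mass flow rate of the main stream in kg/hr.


Steady-state mass balance on the main outlet: F_out = F_in - F_removed
F_out = 825 - 44
F_out = 781 kg/hr


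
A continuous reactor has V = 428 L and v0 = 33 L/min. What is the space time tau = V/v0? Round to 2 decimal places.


tau = V / v0
tau = 428 / 33
tau = 12.97 min


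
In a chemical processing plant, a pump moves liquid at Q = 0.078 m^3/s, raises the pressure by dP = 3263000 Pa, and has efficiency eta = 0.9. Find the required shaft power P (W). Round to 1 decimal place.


P = Q * dP / eta
P = 0.078 * 3263000 / 0.9
P = 254514.0 / 0.9
P = 282793.3 W


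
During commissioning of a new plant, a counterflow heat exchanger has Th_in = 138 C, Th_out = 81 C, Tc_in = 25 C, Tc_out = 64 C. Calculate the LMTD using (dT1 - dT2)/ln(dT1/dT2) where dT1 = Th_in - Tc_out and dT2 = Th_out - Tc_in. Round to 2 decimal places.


dT1 = Th_in - Tc_out = 138 - 64 = 74
dT2 = Th_out - Tc_in = 81 - 25 = 56
LMTD = (dT1 - dT2) / ln(dT1/dT2)
LMTD = (74 - 56) / ln(74/56)
LMTD = 64.58 K


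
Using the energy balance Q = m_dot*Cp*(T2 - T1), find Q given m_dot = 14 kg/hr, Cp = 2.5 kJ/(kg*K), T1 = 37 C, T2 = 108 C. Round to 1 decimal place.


Q = m_dot * Cp * (T2 - T1)
Q = 14 * 2.5 * (108 - 37)
Q = 14 * 2.5 * 71
Q = 2485.0 kJ/hr


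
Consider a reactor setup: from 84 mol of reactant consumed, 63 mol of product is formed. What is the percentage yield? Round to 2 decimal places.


Yield = (moles product / moles consumed) * 100%
Yield = (63 / 84) * 100
Yield = 0.75 * 100
Yield = 75.00%


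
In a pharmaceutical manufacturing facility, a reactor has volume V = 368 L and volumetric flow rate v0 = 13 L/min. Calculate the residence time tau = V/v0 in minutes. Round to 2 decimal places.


tau = V / v0
tau = 368 / 13
tau = 28.31 min


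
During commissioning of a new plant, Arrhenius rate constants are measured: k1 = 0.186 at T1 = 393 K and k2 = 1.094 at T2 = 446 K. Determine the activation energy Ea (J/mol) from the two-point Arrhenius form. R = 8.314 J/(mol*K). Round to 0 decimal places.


Ea = R * ln(k2/k1) / (1/T1 - 1/T2)
ln(k2/k1) = ln(1.094/0.186) = 1.7718493
1/T1 - 1/T2 = 1/393 - 1/446 = 0.000302376796
Ea = 8.314 * 1.7718493 / 0.000302376796
Ea = 48718 J/mol


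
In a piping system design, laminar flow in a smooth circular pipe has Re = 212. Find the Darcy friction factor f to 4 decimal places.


f = 64 / Re
f = 64 / 212
f = 0.3019


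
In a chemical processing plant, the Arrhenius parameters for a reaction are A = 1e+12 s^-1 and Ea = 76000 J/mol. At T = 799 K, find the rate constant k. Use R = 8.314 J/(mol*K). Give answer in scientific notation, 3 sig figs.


k = A * exp(-Ea/(R*T))
k = 1e+12 * exp(-76000 / (8.314 * 799))
k = 1e+12 * exp(-11.440811)
k = 1.07e+07


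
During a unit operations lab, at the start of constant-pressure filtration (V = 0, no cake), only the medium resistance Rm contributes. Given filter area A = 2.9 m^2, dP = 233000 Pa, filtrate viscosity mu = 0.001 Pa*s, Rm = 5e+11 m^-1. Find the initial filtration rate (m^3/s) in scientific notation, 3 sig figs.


rate = A * dP / (mu * Rm)
rate = 2.9 * 233000 / (0.001 * 5e+11)
rate = 675700.0 / 5.000e+08
rate = 1.35e-03 m^3/s


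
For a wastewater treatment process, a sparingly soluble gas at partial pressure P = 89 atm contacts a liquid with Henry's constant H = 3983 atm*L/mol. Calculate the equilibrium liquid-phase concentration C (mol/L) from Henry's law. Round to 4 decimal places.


C = P / H
C = 89 / 3983
C = 0.0223 mol/L


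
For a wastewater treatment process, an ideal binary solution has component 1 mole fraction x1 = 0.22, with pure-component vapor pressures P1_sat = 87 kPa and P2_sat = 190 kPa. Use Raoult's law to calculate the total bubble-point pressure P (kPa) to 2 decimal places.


P = x1*P1_sat + x2*P2_sat
x2 = 1 - x1 = 1 - 0.22 = 0.78
P = 0.22*87 + 0.78*190
P = 19.14 + 148.2
P = 167.34 kPa


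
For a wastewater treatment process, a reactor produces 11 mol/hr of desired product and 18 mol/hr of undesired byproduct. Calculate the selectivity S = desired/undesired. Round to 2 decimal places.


S = desired product rate / undesired product rate
S = 11 / 18
S = 0.61


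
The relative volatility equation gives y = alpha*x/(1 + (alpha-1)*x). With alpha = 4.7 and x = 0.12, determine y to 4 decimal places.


y = alpha*x / (1 + (alpha-1)*x)
y = 4.7*0.12 / (1 + (4.7-1)*0.12)
y = 0.564 / (1 + 0.444)
y = 0.564 / 1.444
y = 0.3906


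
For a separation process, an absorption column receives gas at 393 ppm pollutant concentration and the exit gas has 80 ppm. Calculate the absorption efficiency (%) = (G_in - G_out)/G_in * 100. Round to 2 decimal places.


Efficiency = (G_in - G_out) / G_in * 100%
Efficiency = (393 - 80) / 393 * 100
Efficiency = 313 / 393 * 100
Efficiency = 79.64%


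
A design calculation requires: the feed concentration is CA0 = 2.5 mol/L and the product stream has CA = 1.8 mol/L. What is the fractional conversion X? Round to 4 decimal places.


X = (CA0 - CA) / CA0
X = (2.5 - 1.8) / 2.5
X = 0.7 / 2.5
X = 0.2800


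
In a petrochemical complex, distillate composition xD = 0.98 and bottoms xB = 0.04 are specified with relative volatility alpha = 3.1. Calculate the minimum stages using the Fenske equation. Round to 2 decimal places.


N_min = ln((xD*(1-xB))/(xB*(1-xD))) / ln(alpha)
Numerator inside ln: 0.9408 / 0.0008 = 1176.0
ln(1176.0) = 7.069874
ln(alpha) = ln(3.1) = 1.131402
N_min = 7.069874 / 1.131402 = 6.25


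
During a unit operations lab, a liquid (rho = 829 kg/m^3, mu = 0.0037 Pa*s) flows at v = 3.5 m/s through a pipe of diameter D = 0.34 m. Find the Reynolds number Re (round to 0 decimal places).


Re = rho * v * D / mu
Re = 829 * 3.5 * 0.34 / 0.0037
Re = 986.51 / 0.0037
Re = 266624


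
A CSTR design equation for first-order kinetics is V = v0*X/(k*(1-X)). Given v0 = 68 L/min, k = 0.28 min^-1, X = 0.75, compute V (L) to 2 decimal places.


V = v0 * X / (k * (1 - X))
V = 68 * 0.75 / (0.28 * (1 - 0.75))
V = 51.0 / (0.28 * 0.25)
V = 51.0 / 0.07
V = 728.57 L


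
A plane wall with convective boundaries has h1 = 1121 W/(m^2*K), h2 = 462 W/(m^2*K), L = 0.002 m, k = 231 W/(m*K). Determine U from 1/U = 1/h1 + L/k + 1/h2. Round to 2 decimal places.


1/U = 1/h1 + L/k + 1/h2
1/U = 1/1121 + 0.002/231 + 1/462
1/U = 0.0008920607 + 8.658e-06 + 0.0021645022
1/U = 0.0030652209
U = 326.24 W/(m^2*K)


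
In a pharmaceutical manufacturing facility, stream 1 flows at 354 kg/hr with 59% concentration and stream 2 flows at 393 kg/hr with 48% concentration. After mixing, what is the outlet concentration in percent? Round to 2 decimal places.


Mass balance on solute: F1*x1 + F2*x2 = F3*x3
F3 = F1 + F2 = 354 + 393 = 747 kg/hr
x3 = (F1*x1 + F2*x2)/F3
x3 = (354*0.59 + 393*0.48) / 747
x3 = 53.21%


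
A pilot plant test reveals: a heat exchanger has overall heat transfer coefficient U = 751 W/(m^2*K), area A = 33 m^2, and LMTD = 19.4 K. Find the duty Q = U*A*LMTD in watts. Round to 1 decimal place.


Q = U * A * LMTD
Q = 751 * 33 * 19.4
Q = 480790.2 W


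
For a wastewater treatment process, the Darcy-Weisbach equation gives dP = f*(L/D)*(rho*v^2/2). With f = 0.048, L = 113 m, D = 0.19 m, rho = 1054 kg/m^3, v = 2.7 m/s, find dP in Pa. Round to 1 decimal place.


dP = f * (L/D) * (rho*v^2/2)
dP = 0.048 * (113/0.19) * (1054*2.7^2/2)
L/D = 594.73684211
rho*v^2/2 = 1054*7.29/2 = 3841.83
dP = 0.048 * 594.73684211 * 3841.83
dP = 109674.1 Pa


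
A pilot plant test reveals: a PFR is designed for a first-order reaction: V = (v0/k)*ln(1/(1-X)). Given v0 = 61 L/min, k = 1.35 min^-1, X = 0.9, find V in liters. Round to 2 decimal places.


V = (v0/k) * ln(1/(1-X))
V = (61/1.35) * ln(1/(1-0.9))
V = 45.185185 * ln(10.0)
V = 45.185185 * 2.302585
V = 104.04 L


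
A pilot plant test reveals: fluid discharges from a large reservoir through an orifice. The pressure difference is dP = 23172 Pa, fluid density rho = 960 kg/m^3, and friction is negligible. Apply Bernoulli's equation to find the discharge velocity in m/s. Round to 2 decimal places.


v = sqrt(2*dP/rho)
v = sqrt(2*23172/960)
v = sqrt(48.275)
v = 6.95 m/s


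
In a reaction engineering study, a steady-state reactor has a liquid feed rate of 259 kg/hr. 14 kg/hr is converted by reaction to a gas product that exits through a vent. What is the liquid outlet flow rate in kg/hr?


Steady-state mass balance on the main outlet: F_out = F_in - F_removed
F_out = 259 - 14
F_out = 245 kg/hr


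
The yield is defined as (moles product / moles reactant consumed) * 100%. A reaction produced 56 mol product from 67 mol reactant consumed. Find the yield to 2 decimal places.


Yield = (moles product / moles consumed) * 100%
Yield = (56 / 67) * 100
Yield = 0.8358 * 100
Yield = 83.58%


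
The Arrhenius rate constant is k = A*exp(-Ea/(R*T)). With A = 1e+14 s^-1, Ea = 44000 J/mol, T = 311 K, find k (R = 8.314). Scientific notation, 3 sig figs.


k = A * exp(-Ea/(R*T))
k = 1e+14 * exp(-44000 / (8.314 * 311))
k = 1e+14 * exp(-17.016971)
k = 4.07e+06


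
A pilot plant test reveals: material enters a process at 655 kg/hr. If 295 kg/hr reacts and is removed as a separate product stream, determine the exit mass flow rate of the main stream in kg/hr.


Steady-state mass balance on the main outlet: F_out = F_in - F_removed
F_out = 655 - 295
F_out = 360 kg/hr


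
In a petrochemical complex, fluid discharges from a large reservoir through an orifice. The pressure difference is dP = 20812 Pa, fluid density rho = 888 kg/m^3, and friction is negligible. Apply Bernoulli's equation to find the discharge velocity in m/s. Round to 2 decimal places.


v = sqrt(2*dP/rho)
v = sqrt(2*20812/888)
v = sqrt(46.873874)
v = 6.85 m/s
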